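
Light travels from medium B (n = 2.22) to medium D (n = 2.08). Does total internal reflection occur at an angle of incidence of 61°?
θc = arcsin(n₂/n₁) = 69.54°; 61° < θc, so no — the ray refracts.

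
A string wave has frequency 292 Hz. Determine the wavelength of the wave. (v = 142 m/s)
λ = v/f = 0.4863 m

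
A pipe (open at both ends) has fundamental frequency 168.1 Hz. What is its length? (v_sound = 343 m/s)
L = v/(2f₁) = 1.02 m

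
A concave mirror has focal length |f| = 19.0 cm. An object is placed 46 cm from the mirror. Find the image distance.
f = +19.0 cm (concave); 1/di = 1/f − 1/do → di = 32.37 cm (real image, in front of mirror)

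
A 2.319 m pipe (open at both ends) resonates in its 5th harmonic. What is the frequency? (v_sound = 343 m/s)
fₙ = nv/(2L) = 369.8 Hz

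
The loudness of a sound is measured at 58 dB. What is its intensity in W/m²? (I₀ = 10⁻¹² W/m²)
I = I₀·10^(β/10) = 6.31 × 10⁻⁷ W/m²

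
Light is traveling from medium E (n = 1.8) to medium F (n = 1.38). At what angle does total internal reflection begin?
θc = arcsin(n₂/n₁) = 50.06°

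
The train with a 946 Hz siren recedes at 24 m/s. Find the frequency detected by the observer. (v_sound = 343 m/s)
f_obs = f·v/(v + v_s) = 884.1 Hz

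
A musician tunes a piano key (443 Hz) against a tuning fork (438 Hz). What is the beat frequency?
5 Hz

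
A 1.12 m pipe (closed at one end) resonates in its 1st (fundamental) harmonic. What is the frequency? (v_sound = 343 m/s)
fₙ = nv/(4L) = 76.56 Hz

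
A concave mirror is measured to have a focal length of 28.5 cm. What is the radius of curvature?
R = 2|f| = 57 cm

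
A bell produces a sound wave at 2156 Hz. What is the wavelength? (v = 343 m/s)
λ = v/f = 0.1591 m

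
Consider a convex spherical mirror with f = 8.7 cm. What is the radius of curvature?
R = 2|f| = 17.4 cm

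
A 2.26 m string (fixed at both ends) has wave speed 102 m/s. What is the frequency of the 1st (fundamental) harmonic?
fₙ = nv/(2L) = 22.57 Hz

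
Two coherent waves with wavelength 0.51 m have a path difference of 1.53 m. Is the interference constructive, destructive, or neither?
constructive — path difference = 3λ, a whole number of wavelengths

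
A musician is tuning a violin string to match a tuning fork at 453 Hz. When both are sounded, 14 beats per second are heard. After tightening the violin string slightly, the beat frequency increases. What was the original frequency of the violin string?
467 Hz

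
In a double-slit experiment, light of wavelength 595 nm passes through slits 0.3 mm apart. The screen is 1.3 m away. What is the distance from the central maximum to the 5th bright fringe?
y = mλL/d = 12.89 mm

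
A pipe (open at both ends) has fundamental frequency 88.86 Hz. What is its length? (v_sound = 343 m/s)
L = v/(2f₁) = 1.93 m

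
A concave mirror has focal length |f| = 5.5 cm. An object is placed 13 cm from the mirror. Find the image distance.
f = +5.5 cm (concave); 1/di = 1/f − 1/do → di = 9.533 cm (real image, in front of mirror)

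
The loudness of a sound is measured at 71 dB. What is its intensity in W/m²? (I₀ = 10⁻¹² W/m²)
I = I₀·10^(β/10) = 1.26 × 10⁻⁵ W/m²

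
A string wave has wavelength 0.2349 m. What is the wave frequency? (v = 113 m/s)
f = v/λ = 481.1 Hz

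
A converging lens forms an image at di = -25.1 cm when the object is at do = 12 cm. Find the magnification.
M = −di/do = 2.092 (upright image)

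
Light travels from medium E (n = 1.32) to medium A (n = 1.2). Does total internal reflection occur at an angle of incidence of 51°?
θc = arcsin(n₂/n₁) = 65.38°; 51° < θc, so no — the ray refracts.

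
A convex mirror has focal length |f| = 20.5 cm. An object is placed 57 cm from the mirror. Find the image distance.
f = −20.5 cm (convex); 1/di = 1/f − 1/do → di = -15.08 cm (virtual image, behind mirror)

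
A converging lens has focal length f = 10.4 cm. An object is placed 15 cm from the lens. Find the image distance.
1/di = 1/f − 1/do → di = 33.91 cm (real image)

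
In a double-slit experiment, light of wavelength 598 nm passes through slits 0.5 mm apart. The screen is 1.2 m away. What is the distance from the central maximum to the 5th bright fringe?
y = mλL/d = 7.176 mm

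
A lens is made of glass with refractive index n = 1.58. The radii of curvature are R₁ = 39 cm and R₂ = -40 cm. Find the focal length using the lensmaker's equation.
1/f = (n − 1)(1/R₁ − 1/R₂) → f = 34.05 cm (converging lens)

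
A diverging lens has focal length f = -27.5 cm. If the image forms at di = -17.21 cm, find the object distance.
1/do = 1/f − 1/di → do = 45.99 cm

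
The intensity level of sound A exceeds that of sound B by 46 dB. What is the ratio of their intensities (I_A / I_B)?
I_A/I_B = 10^(Δβ/10) = 39810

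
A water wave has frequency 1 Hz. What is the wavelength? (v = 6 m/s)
λ = v/f = 6 m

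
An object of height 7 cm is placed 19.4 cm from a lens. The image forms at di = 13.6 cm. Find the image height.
hi = (-di/do) × ho = -4.907 cm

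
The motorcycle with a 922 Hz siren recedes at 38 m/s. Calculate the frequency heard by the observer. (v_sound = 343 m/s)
f_obs = f·v/(v + v_s) = 830 Hz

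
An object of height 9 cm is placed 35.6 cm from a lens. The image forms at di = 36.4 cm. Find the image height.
hi = (-di/do) × ho = -9.202 cm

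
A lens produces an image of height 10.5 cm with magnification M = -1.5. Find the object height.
ho = |hi|/|M| = 7 cm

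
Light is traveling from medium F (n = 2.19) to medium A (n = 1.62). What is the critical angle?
θc = arcsin(n₂/n₁) = 47.71°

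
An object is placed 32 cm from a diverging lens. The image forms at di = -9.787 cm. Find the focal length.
1/f = 1/do + 1/di → f = -14.1 cm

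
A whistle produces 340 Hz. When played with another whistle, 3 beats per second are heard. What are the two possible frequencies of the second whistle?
f₂ = 340 ± 3 Hz → 343 Hz or 337 Hz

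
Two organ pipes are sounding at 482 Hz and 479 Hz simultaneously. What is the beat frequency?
3 Hz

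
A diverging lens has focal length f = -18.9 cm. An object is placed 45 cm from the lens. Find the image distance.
1/di = 1/f − 1/do → di = -13.31 cm (virtual image)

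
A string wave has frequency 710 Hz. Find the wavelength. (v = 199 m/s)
λ = v/f = 0.2803 m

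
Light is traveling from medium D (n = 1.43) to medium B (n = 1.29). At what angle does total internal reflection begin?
θc = arcsin(n₂/n₁) = 64.44°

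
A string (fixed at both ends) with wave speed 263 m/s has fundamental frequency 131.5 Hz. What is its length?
L = v/(2f₁) = 1 m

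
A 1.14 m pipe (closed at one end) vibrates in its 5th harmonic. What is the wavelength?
λₙ = 4L/n = 0.912 m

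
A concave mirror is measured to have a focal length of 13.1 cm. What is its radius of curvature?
R = 2|f| = 26.2 cm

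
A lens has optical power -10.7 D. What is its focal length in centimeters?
f = 1/P = -9.346 cm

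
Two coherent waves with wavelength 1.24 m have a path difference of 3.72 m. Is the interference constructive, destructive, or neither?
constructive — path difference = 3λ, a whole number of wavelengths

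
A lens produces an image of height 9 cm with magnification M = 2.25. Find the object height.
ho = |hi|/|M| = 4 cm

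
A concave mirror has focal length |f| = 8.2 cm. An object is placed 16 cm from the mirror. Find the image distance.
f = +8.2 cm (concave); 1/di = 1/f − 1/do → di = 16.82 cm (real image, in front of mirror)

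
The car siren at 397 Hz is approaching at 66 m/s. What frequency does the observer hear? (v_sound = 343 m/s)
f_obs = f·v/(v − v_s) = 491.6 Hz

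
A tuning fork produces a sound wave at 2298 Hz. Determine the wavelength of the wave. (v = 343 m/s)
λ = v/f = 0.1493 m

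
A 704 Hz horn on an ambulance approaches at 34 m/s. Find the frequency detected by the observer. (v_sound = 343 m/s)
f_obs = f·v/(v − v_s) = 781.5 Hz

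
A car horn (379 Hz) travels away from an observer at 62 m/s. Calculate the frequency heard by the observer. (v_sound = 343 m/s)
f_obs = f·v/(v + v_s) = 321 Hz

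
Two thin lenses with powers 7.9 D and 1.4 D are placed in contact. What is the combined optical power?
P_total = P₁ + P₂ = 9.3 D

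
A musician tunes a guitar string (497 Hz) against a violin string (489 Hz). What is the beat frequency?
8 Hz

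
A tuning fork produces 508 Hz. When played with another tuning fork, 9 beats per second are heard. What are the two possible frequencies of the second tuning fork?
f₂ = 508 ± 9 Hz → 517 Hz or 499 Hz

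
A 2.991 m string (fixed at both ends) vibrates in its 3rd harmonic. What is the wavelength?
λₙ = 2L/n = 1.994 m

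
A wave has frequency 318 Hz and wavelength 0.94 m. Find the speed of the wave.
v = fλ = 298.9 m/s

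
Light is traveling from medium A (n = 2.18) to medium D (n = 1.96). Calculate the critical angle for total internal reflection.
θc = arcsin(n₂/n₁) = 64.04°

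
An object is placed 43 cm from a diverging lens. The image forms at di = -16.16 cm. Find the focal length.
1/f = 1/do + 1/di → f = -25.89 cm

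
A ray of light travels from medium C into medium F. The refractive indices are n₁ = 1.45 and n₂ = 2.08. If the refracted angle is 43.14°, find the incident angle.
sin θ₁ = (n₂/n₁)·sin θ₂ → θ₁ = 78.78°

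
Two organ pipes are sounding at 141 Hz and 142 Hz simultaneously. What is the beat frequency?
1 Hz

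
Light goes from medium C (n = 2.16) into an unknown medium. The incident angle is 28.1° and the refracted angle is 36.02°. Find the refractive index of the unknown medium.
n₂ = n₁·sin θ₁ / sin θ₂ = 1.73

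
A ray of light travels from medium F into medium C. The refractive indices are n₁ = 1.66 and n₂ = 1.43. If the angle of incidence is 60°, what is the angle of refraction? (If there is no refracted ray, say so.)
sin θ₂ = (n₁/n₂)·sin θ₁ = 1.005 > 1, so there is no refracted ray — the light undergoes total internal reflection.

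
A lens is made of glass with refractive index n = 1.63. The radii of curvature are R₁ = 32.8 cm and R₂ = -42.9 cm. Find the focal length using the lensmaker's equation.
1/f = (n − 1)(1/R₁ − 1/R₂) → f = 29.5 cm (converging lens)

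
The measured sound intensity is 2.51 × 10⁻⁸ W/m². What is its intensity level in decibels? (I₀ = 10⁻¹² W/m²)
β = 10·log₁₀(I/I₀) = 44 dB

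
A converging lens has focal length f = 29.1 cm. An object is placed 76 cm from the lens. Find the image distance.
1/di = 1/f − 1/do → di = 47.16 cm (real image)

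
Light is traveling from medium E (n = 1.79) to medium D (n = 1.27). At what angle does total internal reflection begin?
θc = arcsin(n₂/n₁) = 45.19°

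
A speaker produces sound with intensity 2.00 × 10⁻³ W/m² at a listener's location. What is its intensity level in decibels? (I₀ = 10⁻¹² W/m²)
β = 10·log₁₀(I/I₀) = 93.01 dB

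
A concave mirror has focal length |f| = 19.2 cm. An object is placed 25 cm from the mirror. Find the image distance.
f = +19.2 cm (concave); 1/di = 1/f − 1/do → di = 82.76 cm (real image, in front of mirror)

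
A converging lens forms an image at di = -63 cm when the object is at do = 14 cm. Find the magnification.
M = −di/do = 4.5 (upright image)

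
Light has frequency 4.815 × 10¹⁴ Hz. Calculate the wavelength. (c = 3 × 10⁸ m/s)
λ = c/f = 623.1 nm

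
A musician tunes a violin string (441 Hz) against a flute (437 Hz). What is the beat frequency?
4 Hz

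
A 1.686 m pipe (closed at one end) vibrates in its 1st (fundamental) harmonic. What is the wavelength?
λₙ = 4L/n = 6.744 m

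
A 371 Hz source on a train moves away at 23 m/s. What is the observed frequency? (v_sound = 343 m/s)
f_obs = f·v/(v + v_s) = 347.7 Hz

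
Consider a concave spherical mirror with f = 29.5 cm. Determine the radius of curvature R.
R = 2|f| = 59 cm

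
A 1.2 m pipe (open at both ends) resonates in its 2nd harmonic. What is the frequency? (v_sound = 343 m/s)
fₙ = nv/(2L) = 285.8 Hz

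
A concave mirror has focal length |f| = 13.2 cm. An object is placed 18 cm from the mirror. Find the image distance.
f = +13.2 cm (concave); 1/di = 1/f − 1/do → di = 49.5 cm (real image, in front of mirror)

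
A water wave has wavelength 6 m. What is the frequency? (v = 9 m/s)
f = v/λ = 1.5 Hz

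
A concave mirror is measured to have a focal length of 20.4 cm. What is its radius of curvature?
R = 2|f| = 40.8 cm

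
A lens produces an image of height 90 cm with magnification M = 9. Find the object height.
ho = |hi|/|M| = 10 cm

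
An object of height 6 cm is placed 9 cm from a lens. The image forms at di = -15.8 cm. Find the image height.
hi = (-di/do) × ho = 10.53 cm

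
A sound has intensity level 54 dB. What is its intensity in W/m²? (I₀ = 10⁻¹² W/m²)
I = I₀·10^(β/10) = 2.51 × 10⁻⁷ W/m²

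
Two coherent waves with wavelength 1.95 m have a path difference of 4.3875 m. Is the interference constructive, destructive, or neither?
neither (partial) — path difference = 2.25λ, neither a whole number of wavelengths nor an odd multiple of λ/2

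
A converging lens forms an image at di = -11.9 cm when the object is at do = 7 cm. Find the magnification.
M = −di/do = 1.7 (upright image)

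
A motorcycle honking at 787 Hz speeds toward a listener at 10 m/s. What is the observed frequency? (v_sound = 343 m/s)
f_obs = f·v/(v − v_s) = 810.6 Hz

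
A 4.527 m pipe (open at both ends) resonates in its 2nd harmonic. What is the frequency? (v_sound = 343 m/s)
fₙ = nv/(2L) = 75.77 Hz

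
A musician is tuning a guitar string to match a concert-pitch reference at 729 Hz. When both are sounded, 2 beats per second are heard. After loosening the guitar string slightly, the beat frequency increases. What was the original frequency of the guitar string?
727 Hz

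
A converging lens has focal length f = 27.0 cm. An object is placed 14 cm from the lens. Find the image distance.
1/di = 1/f − 1/do → di = -29.08 cm (virtual image)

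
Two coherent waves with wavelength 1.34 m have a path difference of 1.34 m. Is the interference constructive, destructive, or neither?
constructive — path difference = 1λ, a whole number of wavelengths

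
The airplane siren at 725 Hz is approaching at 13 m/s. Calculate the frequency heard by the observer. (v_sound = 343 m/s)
f_obs = f·v/(v − v_s) = 753.6 Hz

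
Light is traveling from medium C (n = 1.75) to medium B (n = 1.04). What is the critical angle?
θc = arcsin(n₂/n₁) = 36.46°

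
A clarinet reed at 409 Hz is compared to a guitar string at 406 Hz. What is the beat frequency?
3 Hz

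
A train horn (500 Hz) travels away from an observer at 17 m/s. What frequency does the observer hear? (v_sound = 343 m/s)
f_obs = f·v/(v + v_s) = 476.4 Hz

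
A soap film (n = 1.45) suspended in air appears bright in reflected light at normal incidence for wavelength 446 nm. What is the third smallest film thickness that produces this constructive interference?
2nt = (m − ½)λ with m = 3 → t = (m − ½)λ/(2n) = 384.5 nm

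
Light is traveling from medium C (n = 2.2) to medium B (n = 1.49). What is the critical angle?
θc = arcsin(n₂/n₁) = 42.63°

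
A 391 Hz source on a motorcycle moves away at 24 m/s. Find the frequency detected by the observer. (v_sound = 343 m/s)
f_obs = f·v/(v + v_s) = 365.4 Hz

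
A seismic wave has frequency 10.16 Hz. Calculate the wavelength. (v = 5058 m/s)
λ = v/f = 497.8 m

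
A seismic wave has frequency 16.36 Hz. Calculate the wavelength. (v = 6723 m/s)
λ = v/f = 410.9 m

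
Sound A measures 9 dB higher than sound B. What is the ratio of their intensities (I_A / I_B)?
I_A/I_B = 10^(Δβ/10) = 7.943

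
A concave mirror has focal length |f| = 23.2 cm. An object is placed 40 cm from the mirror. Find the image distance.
f = +23.2 cm (concave); 1/di = 1/f − 1/do → di = 55.24 cm (real image, in front of mirror)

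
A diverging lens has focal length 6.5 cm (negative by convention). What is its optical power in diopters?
P = 1/f = -15.38 D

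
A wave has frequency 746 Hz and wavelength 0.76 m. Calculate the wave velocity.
v = fλ = 567 m/s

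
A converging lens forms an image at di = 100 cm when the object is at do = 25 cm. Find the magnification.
M = −di/do = -4 (inverted image)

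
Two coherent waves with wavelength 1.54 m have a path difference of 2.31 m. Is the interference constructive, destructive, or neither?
destructive — path difference = 1.5λ, an odd multiple of λ/2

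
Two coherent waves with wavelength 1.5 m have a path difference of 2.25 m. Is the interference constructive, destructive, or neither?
destructive — path difference = 1.5λ, an odd multiple of λ/2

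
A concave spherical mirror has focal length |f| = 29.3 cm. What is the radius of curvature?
R = 2|f| = 58.6 cm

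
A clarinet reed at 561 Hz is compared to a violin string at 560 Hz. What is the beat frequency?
1 Hz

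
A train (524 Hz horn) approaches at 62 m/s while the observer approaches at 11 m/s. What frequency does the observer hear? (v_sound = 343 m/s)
f_obs = f·(v + v_o)/(v − v_s) = 660.1 Hz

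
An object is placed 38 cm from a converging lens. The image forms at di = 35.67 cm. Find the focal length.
1/f = 1/do + 1/di → f = 18.4 cm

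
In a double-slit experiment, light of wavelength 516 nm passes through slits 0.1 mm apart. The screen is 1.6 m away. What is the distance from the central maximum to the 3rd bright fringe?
y = mλL/d = 24.77 mm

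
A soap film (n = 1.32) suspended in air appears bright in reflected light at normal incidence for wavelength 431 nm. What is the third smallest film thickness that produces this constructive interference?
2nt = (m − ½)λ with m = 3 → t = (m − ½)λ/(2n) = 408.1 nm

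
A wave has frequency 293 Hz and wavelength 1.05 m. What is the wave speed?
v = fλ = 307.7 m/s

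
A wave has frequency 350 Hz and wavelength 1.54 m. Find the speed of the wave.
v = fλ = 539 m/s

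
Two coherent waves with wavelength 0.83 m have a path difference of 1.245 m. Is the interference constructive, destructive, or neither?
destructive — path difference = 1.5λ, an odd multiple of λ/2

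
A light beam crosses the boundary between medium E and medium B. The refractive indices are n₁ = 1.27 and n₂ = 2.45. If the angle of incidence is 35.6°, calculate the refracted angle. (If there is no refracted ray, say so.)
sin θ₂ = (n₁/n₂)·sin θ₁ = 0.3018 → θ₂ = 17.56°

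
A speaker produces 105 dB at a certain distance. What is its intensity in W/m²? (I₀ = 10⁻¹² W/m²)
I = I₀·10^(β/10) = 3.16 × 10⁻² W/m²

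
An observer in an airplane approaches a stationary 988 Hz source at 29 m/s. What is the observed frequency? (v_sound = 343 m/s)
f_obs = f·(v + v_o)/v = 1072 Hz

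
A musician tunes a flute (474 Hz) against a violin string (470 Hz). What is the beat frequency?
4 Hz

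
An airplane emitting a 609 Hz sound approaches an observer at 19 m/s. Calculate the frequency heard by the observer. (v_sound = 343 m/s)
f_obs = f·v/(v − v_s) = 644.7 Hz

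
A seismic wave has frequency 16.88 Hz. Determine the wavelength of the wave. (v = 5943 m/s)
λ = v/f = 352.1 m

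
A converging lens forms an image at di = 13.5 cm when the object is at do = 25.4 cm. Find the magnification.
M = −di/do = -0.5315 (inverted image)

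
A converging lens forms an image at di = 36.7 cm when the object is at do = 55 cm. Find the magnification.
M = −di/do = -0.6673 (inverted image)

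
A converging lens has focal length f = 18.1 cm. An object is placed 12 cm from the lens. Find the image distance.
1/di = 1/f − 1/do → di = -35.61 cm (virtual image)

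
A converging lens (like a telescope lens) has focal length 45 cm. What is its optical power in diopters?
P = 1/f = 2.222 D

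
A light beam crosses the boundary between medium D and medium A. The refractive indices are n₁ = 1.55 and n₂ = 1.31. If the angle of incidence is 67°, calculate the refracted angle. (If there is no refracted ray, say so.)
sin θ₂ = (n₁/n₂)·sin θ₁ = 1.089 > 1, so there is no refracted ray — the light undergoes total internal reflection.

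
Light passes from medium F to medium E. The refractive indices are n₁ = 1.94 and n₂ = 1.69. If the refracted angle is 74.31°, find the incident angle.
sin θ₁ = (n₂/n₁)·sin θ₂ → θ₁ = 57°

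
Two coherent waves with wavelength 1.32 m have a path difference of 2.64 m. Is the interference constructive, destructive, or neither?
constructive — path difference = 2λ, a whole number of wavelengths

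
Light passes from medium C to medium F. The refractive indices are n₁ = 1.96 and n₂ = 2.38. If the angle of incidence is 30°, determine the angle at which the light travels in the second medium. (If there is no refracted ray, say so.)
sin θ₂ = (n₁/n₂)·sin θ₁ = 0.4118 → θ₂ = 24.32°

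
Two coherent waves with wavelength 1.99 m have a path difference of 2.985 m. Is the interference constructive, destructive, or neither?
destructive — path difference = 1.5λ, an odd multiple of λ/2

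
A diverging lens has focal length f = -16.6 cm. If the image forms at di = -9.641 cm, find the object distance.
1/do = 1/f − 1/di → do = 23 cm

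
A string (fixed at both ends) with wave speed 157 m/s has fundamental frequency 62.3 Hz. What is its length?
L = v/(2f₁) = 1.26 m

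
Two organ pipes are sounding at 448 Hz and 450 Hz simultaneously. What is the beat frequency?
2 Hz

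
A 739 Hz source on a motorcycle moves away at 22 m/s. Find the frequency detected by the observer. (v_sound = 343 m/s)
f_obs = f·v/(v + v_s) = 694.5 Hz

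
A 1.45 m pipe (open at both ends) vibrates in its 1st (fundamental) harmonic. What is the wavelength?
λₙ = 2L/n = 2.9 m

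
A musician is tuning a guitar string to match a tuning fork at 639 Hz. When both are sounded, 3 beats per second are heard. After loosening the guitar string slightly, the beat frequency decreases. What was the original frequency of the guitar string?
642 Hz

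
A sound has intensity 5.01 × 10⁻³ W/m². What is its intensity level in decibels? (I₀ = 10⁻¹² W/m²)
β = 10·log₁₀(I/I₀) = 97 dB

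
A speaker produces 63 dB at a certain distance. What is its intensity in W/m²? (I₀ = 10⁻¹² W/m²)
I = I₀·10^(β/10) = 2.00 × 10⁻⁶ W/m²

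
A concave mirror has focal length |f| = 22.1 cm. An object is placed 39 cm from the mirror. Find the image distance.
f = +22.1 cm (concave); 1/di = 1/f − 1/do → di = 51 cm (real image, in front of mirror)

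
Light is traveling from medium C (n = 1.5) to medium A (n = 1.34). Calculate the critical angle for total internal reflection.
θc = arcsin(n₂/n₁) = 63.3°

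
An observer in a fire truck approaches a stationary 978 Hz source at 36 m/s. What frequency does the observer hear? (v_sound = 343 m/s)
f_obs = f·(v + v_o)/v = 1081 Hz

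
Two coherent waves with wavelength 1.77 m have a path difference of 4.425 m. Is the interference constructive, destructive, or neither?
destructive — path difference = 2.5λ, an odd multiple of λ/2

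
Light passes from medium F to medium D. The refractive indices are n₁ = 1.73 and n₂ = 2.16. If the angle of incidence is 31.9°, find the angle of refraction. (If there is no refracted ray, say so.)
sin θ₂ = (n₁/n₂)·sin θ₁ = 0.4232 → θ₂ = 25.04°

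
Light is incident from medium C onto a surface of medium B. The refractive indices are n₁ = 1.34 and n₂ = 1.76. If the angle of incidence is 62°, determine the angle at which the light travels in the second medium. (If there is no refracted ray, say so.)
sin θ₂ = (n₁/n₂)·sin θ₁ = 0.6722 → θ₂ = 42.24°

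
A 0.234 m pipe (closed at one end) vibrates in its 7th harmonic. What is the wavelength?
λₙ = 4L/n = 0.1337 m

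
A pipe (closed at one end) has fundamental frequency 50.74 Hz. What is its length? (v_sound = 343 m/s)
L = v/(4f₁) = 1.69 m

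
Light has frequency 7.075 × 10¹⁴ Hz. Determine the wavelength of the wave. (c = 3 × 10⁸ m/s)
λ = c/f = 424 nm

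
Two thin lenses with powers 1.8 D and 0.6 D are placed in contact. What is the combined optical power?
P_total = P₁ + P₂ = 2.4 D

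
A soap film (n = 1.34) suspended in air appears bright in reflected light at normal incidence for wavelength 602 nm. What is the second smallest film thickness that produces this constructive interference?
2nt = (m − ½)λ with m = 2 → t = (m − ½)λ/(2n) = 336.9 nm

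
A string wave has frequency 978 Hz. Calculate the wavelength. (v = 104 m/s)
λ = v/f = 0.1063 m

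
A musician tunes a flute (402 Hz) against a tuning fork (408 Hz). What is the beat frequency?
6 Hz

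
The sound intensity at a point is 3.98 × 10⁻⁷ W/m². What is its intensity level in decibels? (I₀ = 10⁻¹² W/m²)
β = 10·log₁₀(I/I₀) = 56 dB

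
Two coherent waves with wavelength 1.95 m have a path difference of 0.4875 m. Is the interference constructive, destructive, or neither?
neither (partial) — path difference = 0.25λ, neither a whole number of wavelengths nor an odd multiple of λ/2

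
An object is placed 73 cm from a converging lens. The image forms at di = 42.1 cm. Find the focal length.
1/f = 1/do + 1/di → f = 26.7 cm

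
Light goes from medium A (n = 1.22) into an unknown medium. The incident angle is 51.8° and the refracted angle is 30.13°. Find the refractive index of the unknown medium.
n₂ = n₁·sin θ₁ / sin θ₂ = 1.91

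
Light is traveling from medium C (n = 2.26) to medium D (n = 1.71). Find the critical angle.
θc = arcsin(n₂/n₁) = 49.17°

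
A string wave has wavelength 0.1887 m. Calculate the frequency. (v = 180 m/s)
f = v/λ = 953.9 Hz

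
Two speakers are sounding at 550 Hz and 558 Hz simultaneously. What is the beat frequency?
8 Hz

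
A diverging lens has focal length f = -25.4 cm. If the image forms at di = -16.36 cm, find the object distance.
1/do = 1/f − 1/di → do = 45.97 cm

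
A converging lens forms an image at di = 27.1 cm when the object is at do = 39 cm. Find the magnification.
M = −di/do = -0.6949 (inverted image)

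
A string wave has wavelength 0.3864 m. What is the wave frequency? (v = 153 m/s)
f = v/λ = 396 Hz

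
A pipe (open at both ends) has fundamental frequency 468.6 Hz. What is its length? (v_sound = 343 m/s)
L = v/(2f₁) = 0.366 m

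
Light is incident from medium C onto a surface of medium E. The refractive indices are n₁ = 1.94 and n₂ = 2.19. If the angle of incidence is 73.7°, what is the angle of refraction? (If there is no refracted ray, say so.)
sin θ₂ = (n₁/n₂)·sin θ₁ = 0.8502 → θ₂ = 58.24°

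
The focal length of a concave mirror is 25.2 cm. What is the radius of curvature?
R = 2|f| = 50.4 cm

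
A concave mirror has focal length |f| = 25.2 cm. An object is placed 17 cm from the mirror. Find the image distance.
f = +25.2 cm (concave); 1/di = 1/f − 1/do → di = -52.24 cm (virtual image, behind mirror)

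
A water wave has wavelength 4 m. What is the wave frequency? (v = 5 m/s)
f = v/λ = 1.25 Hz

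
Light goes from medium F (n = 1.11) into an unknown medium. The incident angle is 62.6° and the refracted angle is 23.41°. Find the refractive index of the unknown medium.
n₂ = n₁·sin θ₁ / sin θ₂ = 2.48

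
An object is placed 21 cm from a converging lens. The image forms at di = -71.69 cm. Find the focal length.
1/f = 1/do + 1/di → f = 29.7 cm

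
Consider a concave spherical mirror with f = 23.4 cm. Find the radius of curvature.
R = 2|f| = 46.8 cm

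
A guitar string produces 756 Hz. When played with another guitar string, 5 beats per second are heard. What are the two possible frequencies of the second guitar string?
f₂ = 756 ± 5 Hz → 761 Hz or 751 Hz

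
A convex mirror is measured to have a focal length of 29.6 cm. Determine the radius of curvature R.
R = 2|f| = 59.2 cm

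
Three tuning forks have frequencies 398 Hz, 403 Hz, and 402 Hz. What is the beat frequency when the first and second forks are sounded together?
5 Hz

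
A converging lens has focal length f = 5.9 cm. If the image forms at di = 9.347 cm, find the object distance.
1/do = 1/f − 1/di → do = 16 cm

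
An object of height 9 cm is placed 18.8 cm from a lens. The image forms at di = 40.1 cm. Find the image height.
hi = (-di/do) × ho = -19.2 cm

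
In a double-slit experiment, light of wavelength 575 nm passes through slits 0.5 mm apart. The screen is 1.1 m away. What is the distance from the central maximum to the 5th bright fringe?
y = mλL/d = 6.325 mm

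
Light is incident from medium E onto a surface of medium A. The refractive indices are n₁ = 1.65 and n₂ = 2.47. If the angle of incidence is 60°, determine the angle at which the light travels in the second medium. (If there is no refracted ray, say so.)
sin θ₂ = (n₁/n₂)·sin θ₁ = 0.5785 → θ₂ = 35.35°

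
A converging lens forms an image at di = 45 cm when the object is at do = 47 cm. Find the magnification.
M = −di/do = -0.9574 (inverted image)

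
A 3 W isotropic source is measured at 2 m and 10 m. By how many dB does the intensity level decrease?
Δβ = 20·log₁₀(r₂/r₁) = 13.98 dB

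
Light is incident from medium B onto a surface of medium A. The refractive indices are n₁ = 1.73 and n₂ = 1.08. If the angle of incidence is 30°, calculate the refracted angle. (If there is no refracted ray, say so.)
sin θ₂ = (n₁/n₂)·sin θ₁ = 0.8009 → θ₂ = 53.22°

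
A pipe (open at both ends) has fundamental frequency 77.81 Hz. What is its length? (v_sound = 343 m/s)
L = v/(2f₁) = 2.204 m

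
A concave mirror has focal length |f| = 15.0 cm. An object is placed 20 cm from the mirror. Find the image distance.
f = +15.0 cm (concave); 1/di = 1/f − 1/do → di = 60 cm (real image, in front of mirror)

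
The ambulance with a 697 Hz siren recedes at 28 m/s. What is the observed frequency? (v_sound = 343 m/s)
f_obs = f·v/(v + v_s) = 644.4 Hz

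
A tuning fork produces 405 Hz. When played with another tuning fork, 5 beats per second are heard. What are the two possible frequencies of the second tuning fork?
f₂ = 405 ± 5 Hz → 410 Hz or 400 Hz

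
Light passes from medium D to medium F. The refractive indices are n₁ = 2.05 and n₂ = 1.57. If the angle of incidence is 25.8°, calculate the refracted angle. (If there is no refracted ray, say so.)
sin θ₂ = (n₁/n₂)·sin θ₁ = 0.5683 → θ₂ = 34.63°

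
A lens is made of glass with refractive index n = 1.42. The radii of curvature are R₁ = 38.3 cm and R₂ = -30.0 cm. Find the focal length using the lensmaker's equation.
1/f = (n − 1)(1/R₁ − 1/R₂) → f = 40.05 cm (converging lens)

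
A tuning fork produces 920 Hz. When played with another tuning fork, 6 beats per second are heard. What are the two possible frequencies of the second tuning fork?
f₂ = 920 ± 6 Hz → 926 Hz or 914 Hz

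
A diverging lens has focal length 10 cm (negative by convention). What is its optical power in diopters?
P = 1/f = -10 D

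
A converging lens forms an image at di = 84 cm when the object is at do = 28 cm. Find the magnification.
M = −di/do = -3 (inverted image)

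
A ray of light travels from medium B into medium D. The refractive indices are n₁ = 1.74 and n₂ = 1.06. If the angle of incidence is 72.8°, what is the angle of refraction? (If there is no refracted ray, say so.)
sin θ₂ = (n₁/n₂)·sin θ₁ = 1.568 > 1, so there is no refracted ray — the light undergoes total internal reflection.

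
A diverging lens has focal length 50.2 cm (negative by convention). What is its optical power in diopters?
P = 1/f = -1.992 D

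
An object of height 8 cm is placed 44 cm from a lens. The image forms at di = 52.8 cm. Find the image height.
hi = (-di/do) × ho = -9.6 cm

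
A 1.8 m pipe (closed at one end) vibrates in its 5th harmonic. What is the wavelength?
λₙ = 4L/n = 1.44 m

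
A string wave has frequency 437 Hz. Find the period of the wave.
T = 1/f = 0.002288 s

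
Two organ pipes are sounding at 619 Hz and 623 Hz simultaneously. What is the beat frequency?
4 Hz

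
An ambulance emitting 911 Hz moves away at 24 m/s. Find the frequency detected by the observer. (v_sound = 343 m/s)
f_obs = f·v/(v + v_s) = 851.4 Hz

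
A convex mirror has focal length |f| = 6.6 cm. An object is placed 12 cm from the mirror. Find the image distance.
f = −6.6 cm (convex); 1/di = 1/f − 1/do → di = -4.258 cm (virtual image, behind mirror)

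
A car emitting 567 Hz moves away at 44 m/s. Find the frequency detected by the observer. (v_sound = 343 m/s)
f_obs = f·v/(v + v_s) = 502.5 Hz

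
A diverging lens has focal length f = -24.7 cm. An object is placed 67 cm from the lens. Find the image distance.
1/di = 1/f − 1/do → di = -18.05 cm (virtual image)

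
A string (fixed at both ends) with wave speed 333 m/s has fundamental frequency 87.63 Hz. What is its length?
L = v/(2f₁) = 1.9 m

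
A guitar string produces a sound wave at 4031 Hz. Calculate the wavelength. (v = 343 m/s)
λ = v/f = 0.08509 m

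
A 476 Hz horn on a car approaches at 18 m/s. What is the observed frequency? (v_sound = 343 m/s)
f_obs = f·v/(v − v_s) = 502.4 Hz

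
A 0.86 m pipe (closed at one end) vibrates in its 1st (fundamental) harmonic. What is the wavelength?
λₙ = 4L/n = 3.44 m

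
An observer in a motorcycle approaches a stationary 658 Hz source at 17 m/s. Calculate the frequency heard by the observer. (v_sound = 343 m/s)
f_obs = f·(v + v_o)/v = 690.6 Hz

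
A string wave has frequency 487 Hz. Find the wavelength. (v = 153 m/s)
λ = v/f = 0.3142 m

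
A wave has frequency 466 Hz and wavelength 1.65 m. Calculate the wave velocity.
v = fλ = 768.9 m/s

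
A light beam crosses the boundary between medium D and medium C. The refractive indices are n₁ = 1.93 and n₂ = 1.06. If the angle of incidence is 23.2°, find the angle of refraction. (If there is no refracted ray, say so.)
sin θ₂ = (n₁/n₂)·sin θ₁ = 0.7173 → θ₂ = 45.83°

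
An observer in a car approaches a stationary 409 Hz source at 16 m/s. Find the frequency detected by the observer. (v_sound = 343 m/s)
f_obs = f·(v + v_o)/v = 428.1 Hz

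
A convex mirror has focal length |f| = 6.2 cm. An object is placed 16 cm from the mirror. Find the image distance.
f = −6.2 cm (convex); 1/di = 1/f − 1/do → di = -4.468 cm (virtual image, behind mirror)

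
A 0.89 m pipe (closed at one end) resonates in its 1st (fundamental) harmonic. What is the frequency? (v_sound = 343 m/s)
fₙ = nv/(4L) = 96.35 Hz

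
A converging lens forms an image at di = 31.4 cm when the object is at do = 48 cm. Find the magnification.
M = −di/do = -0.6542 (inverted image)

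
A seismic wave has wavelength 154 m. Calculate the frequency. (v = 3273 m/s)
f = v/λ = 21.25 Hz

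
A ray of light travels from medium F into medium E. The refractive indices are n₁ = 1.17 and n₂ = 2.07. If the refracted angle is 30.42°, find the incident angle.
sin θ₁ = (n₂/n₁)·sin θ₂ → θ₁ = 63.61°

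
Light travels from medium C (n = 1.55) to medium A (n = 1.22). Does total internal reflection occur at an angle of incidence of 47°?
θc = arcsin(n₂/n₁) = 51.92°; 47° < θc, so no — the ray refracts.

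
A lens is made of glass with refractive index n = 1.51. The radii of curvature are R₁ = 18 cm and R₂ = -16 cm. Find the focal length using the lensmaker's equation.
1/f = (n − 1)(1/R₁ − 1/R₂) → f = 16.61 cm (converging lens)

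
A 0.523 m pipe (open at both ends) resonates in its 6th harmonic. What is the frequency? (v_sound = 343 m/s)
fₙ = nv/(2L) = 1967 Hz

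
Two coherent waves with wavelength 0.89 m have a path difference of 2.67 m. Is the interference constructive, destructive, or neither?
constructive — path difference = 3λ, a whole number of wavelengths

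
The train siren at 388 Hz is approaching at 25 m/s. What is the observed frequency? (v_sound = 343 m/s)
f_obs = f·v/(v − v_s) = 418.5 Hz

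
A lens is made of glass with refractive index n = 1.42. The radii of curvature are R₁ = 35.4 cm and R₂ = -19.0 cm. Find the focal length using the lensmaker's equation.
1/f = (n − 1)(1/R₁ − 1/R₂) → f = 29.44 cm (converging lens)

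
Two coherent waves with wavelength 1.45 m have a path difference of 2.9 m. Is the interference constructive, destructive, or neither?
constructive — path difference = 2λ, a whole number of wavelengths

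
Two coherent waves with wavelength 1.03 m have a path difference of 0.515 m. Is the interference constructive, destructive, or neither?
destructive — path difference = 0.5λ, an odd multiple of λ/2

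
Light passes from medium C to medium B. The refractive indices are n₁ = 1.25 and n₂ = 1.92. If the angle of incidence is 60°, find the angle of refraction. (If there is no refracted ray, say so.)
sin θ₂ = (n₁/n₂)·sin θ₁ = 0.5638 → θ₂ = 34.32°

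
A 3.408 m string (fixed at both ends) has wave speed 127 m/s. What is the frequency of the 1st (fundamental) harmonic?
fₙ = nv/(2L) = 18.63 Hz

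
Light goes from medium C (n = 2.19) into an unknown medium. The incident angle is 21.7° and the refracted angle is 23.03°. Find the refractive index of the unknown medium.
n₂ = n₁·sin θ₁ / sin θ₂ = 2.07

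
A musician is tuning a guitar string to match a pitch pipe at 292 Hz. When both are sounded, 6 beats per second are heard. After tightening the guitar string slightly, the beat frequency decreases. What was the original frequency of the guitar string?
286 Hz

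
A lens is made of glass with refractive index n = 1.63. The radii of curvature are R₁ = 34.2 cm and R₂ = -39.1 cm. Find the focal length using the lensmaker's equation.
1/f = (n − 1)(1/R₁ − 1/R₂) → f = 28.96 cm (converging lens)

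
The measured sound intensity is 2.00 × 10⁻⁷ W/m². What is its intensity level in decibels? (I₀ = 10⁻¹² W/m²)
β = 10·log₁₀(I/I₀) = 53.01 dB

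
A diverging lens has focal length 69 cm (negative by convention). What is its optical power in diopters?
P = 1/f = -1.449 D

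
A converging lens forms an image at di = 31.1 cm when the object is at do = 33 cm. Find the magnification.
M = −di/do = -0.9424 (inverted image)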